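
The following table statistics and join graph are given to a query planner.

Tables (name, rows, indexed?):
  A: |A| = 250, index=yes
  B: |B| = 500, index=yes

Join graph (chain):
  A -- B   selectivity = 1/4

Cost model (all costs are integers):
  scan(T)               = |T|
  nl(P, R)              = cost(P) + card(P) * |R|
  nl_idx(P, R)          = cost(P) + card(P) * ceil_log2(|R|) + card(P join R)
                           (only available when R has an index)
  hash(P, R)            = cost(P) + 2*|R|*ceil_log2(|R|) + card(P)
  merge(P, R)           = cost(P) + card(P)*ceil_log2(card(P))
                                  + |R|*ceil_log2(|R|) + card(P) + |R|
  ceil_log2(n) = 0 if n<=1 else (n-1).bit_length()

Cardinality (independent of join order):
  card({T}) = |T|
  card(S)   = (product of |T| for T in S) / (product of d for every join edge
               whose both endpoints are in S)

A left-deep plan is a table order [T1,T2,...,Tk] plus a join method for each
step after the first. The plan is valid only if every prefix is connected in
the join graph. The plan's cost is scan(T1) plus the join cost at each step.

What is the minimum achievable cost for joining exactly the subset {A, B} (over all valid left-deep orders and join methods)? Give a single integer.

Selinger DP over subsets of {A,B}:
  {A}: scan cost=250, card=250
  {B}: scan cost=500, card=500
  {AB}: card=31250; try (A,hash)→5000, (B,merge)→7500, (A,merge)→7750, (B,hash)→9500, (B,nl_idx)→33750, (A,nl_idx)→35750 …(+2); best=5000 via (A,hash)

5000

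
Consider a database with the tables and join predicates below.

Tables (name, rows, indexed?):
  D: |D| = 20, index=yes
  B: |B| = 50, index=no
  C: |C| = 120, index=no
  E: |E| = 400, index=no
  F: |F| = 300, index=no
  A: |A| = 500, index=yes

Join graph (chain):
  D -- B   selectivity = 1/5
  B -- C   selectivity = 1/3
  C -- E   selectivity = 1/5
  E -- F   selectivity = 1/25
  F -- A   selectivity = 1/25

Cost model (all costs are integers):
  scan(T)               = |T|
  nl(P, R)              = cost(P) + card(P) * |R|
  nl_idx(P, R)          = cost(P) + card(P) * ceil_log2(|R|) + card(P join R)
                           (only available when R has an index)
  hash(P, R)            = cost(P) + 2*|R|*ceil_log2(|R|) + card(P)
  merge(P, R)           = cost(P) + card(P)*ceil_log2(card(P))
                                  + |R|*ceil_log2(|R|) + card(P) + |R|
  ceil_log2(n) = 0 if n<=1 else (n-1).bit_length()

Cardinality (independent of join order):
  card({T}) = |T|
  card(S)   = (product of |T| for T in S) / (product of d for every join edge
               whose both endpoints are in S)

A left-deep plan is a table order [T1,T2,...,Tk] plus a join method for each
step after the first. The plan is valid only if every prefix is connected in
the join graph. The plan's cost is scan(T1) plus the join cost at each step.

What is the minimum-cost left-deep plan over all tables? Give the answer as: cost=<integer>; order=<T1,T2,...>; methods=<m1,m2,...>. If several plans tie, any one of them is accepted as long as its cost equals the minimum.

cost=8351780; order=B,D,C,E,F,A; methods=hash,hash,hash,hash,hash

Selinger DP (subsets sized 1..n):
  {D}: scan cost=20, card=20
  {B}: scan cost=50, card=50
  {C}: scan cost=120, card=120
  {E}: scan cost=400, card=400
  {F}: scan cost=300, card=300
  {A}: scan cost=500, card=500
  {BD}: card=200; try (D,hash)→300, (B,merge)→490, (D,nl_idx)→500, (D,merge)→520, (B,hash)→640, (B,nl)→1020 …(+1); best=300 via (D,hash)
  {BC}: card=2000; try (B,hash)→840, (C,merge)→1360, (B,merge)→1430, (C,hash)→1780, (C,nl)→6050, (B,nl)→6120; best=840 via (B,hash)
  {CE}: card=9600; try (C,hash)→2480, (E,merge)→5080, (C,merge)→5360, (E,hash)→7440, (E,nl)→48120, (C,nl)→48400; best=2480 via (C,hash)
  {EF}: card=4800; try (F,hash)→6200, (E,merge)→7300, (F,merge)→7400, (E,hash)→7800, (E,nl)→120300, (F,nl)→120400; best=6200 via (F,hash)
  {AF}: card=6000; try (F,hash)→6400, (A,merge)→8300, (F,merge)→8500, (A,nl_idx)→9000, (A,hash)→9600, (A,nl)→150300 …(+1); best=6400 via (F,hash)
  {BCD}: card=8000; try (C,hash)→2180, (D,hash)→3040, (C,merge)→3060, (D,nl_idx)→18840, (C,nl)→24300, (D,merge)→24960 …(+1); best=2180 via (C,hash)
  {BCE}: card=160000; try (E,hash)→10040, (B,hash)→12680, (E,merge)→28840, (B,merge)→146830, (B,nl)→482480, (E,nl)→800840; best=10040 via (E,hash)
  {CEF}: card=115200; try (C,hash)→12680, (F,hash)→17480, (C,merge)→74360, (F,merge)→149480, (C,nl)→582200, (F,nl)→2882480; best=12680 via (C,hash)
  {AEF}: card=96000; try (E,hash)→19600, (A,hash)→20000, (A,merge)→78400, (E,merge)→94400, (A,nl_idx)→145400, (A,nl)→2406200 …(+1); best=19600 via (E,hash)
  {BCDE}: card=640000; try (E,hash)→17380, (E,merge)→118180, (D,hash)→170240, (D,nl_idx)→1450040, (D,merge)→3050160, (E,nl)→3202180 …(+1); best=17380 via (E,hash)
  {BCEF}: card=1920000; try (B,hash)→128480, (F,hash)→175440, (B,merge)→2086630, (F,merge)→3053040, (B,nl)→5772680, (F,nl)→48010040; best=128480 via (B,hash)
  {ACEF}: card=2304000; try (C,hash)→117280, (A,hash)→136880, (C,merge)→1748560, (A,merge)→2091280, (A,nl_idx)→3353480, (C,nl)→11539600 …(+1); best=117280 via (C,hash)
  {BCDEF}: card=7680000; try (F,hash)→662780, (D,hash)→2048680, (F,merge)→13460380, (D,nl_idx)→17408480, (D,nl)→38528480, (D,merge)→42368600 …(+1); best=662780 via (F,hash)
  {ABCEF}: card=38400000; try (A,hash)→2057480, (B,hash)→2421880, (A,merge)→42373480, (B,merge)→53109630, (A,nl_idx)→55808480, (B,nl)→115317280 …(+1); best=2057480 via (A,hash)
  {ABCDEF}: card=153600000; try (A,hash)→8351780, (D,hash)→40457680, (A,merge)→184987780, (A,nl_idx)→223382780, (D,nl_idx)→347657480, (D,nl)→770057480 …(+2); best=8351780 via (A,hash)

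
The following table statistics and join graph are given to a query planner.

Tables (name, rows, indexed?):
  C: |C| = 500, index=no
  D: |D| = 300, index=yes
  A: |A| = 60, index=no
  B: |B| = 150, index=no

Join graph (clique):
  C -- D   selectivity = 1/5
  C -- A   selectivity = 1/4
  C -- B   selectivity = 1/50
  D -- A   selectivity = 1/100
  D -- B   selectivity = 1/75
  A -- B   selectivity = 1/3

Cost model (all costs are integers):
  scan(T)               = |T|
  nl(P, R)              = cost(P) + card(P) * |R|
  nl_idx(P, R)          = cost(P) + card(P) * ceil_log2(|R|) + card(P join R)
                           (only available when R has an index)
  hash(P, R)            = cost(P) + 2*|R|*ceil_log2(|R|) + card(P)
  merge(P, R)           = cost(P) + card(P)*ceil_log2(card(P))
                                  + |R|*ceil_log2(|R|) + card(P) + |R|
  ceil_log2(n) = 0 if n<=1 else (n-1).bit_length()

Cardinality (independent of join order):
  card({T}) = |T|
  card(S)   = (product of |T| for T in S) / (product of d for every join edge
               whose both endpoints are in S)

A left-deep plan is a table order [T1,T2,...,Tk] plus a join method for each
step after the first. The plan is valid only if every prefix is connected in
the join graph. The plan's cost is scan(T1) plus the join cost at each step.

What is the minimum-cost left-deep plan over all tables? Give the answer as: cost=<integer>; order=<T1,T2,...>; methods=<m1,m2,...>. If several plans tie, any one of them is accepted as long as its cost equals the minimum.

cost=9320; order=A,D,B,C; methods=nl_idx,hash,merge

Selinger DP (subsets sized 1..n):
  {C}: scan cost=500, card=500
  {D}: scan cost=300, card=300
  {A}: scan cost=60, card=60
  {B}: scan cost=150, card=150
  {CD}: card=30000; try (D,hash)→6400, (C,merge)→8300, (D,merge)→8500, (C,hash)→9600, (D,nl_idx)→35000, (C,nl)→150300 …(+1); best=6400 via (D,hash)
  {AC}: card=7500; try (A,hash)→1720, (C,merge)→5480, (A,merge)→5920, (C,hash)→9120, (C,nl)→30060, (A,nl)→30500; best=1720 via (A,hash)
  {BC}: card=1500; try (B,hash)→3400, (C,merge)→6500, (B,merge)→6850, (C,hash)→9300, (C,nl)→75150, (B,nl)→75500; best=3400 via (B,hash)
  {AD}: card=180; try (D,nl_idx)→780, (A,hash)→1320, (D,merge)→3480, (A,merge)→3720, (D,hash)→5520, (D,nl)→18060 …(+1); best=780 via (D,nl_idx)
  {BD}: card=600; try (D,nl_idx)→2100, (B,hash)→3000, (D,merge)→4500, (B,merge)→4650, (D,hash)→5700, (D,nl)→45150 …(+1); best=2100 via (D,nl_idx)
  {AB}: card=3000; try (A,hash)→1020, (B,merge)→1830, (A,merge)→1920, (B,hash)→2520, (B,nl)→9060, (A,nl)→9150; best=1020 via (A,hash)
  {ACD}: card=4500; try (C,merge)→7400, (C,hash)→9960, (D,hash)→14620, (A,hash)→37120, (D,nl_idx)→73720, (C,nl)→90780 …(+4); best=7400 via (C,merge)
  {BCD}: card=1200; try (D,hash)→10300, (C,hash)→11700, (C,merge)→13700, (D,nl_idx)→18100, (D,merge)→24400, (B,hash)→38800 …(+4); best=10300 via (D,hash)
  {ABC}: card=7500; try (A,hash)→5620, (B,hash)→11620, (C,hash)→13020, (A,merge)→21820, (C,merge)→45020, (A,nl)→93400 …(+3); best=5620 via (A,hash)
  {ABD}: card=120; try (B,hash)→3360, (A,hash)→3420, (B,merge)→3750, (A,merge)→9120, (D,hash)→9420, (B,nl)→27780 …(+4); best=3360 via (B,hash)
  {ABCD}: card=60; try (C,merge)→9320, (A,hash)→12220, (C,hash)→12480, (B,hash)→14300, (D,hash)→18520, (A,merge)→25120 …(+7); best=9320 via (C,merge)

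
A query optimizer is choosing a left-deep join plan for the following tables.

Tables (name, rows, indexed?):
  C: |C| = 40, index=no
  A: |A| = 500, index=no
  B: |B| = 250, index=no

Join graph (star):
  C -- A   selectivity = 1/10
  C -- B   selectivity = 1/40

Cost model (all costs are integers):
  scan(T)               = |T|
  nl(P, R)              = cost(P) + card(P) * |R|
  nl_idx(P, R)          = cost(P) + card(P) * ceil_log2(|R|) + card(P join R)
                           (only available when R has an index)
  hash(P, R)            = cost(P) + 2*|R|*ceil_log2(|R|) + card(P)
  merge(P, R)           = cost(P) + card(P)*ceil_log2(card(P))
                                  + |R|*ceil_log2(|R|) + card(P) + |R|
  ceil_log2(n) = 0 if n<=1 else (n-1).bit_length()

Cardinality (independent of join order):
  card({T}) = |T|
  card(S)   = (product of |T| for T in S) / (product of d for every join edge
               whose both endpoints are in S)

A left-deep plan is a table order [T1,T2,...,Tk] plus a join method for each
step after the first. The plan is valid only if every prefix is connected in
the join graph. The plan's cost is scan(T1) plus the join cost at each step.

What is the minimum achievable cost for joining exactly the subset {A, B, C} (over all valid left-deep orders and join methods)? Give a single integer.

7480

Selinger DP over subsets of {A,B,C}:
  {C}: scan cost=40, card=40
  {A}: scan cost=500, card=500
  {B}: scan cost=250, card=250
  {AC}: card=2000; try (C,hash)→1480, (A,merge)→5320, (C,merge)→5780, (A,hash)→9080, (A,nl)→20040, (C,nl)→20500; best=1480 via (C,hash)
  {BC}: card=250; try (C,hash)→980, (B,merge)→2570, (C,merge)→2780, (B,hash)→4080, (B,nl)→10040, (C,nl)→10250; best=980 via (C,hash)
  {ABC}: card=12500; try (B,hash)→7480, (A,merge)→8230, (A,hash)→10230, (B,merge)→27730, (A,nl)→125980, (B,nl)→501480; best=7480 via (B,hash)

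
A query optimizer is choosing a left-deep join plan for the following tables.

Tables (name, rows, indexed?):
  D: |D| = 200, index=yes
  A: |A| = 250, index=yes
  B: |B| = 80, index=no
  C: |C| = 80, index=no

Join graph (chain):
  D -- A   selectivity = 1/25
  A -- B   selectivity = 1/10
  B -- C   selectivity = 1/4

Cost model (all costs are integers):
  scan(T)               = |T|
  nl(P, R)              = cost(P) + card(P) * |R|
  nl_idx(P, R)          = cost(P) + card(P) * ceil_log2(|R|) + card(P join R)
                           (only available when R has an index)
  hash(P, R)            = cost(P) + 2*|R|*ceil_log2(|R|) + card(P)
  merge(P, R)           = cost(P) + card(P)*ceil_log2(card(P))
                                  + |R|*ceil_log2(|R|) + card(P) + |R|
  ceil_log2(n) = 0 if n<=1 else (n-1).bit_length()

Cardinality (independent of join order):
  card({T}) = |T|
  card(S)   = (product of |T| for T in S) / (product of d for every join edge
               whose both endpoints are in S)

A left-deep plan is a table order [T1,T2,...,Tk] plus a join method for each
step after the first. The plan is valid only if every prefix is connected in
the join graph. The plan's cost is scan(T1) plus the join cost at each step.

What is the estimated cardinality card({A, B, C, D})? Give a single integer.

Tables in S: A(250), B(80), C(80), D(200)
Edges inside S: D-A(d=25), A-B(d=10), B-C(d=4)
numerator = 250 * 80 * 80 * 200 = 320000000
denominator = 25 * 10 * 4 = 1000
card(S) = 320000000 / 1000 = 320000

320000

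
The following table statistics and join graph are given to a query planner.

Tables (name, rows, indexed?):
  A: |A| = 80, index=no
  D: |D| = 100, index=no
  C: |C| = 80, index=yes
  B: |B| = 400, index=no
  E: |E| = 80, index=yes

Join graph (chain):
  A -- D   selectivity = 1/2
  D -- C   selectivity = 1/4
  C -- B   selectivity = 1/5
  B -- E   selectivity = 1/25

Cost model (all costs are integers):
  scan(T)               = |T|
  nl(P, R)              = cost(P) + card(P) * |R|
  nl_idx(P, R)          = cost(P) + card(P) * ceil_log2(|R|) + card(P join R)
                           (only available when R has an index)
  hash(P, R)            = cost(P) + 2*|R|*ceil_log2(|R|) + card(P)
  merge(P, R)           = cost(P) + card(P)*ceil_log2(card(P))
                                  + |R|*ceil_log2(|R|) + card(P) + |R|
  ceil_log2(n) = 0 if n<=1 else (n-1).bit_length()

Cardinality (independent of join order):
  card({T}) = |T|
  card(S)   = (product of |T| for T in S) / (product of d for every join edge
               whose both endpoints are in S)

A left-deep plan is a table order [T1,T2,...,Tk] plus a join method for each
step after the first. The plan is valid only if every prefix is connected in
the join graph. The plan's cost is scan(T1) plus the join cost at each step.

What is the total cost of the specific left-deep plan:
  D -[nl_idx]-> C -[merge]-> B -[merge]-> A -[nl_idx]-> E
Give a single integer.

step 1: scan D: cost=100, card=100
step 2: join C via nl_idx
    card(P join C) = 100*80/(4) = 2000
    cost = 100 + 100*7 + 2000 = 2800
step 3: join B via merge
    card(P join B) = 2000*400/(5) = 160000
    cost = 2800 + 2000*11 + 400*9 + 2000 + 400 = 30800
step 4: join A via merge
    card(P join A) = 160000*80/(2) = 6400000
    cost = 30800 + 160000*18 + 80*7 + 160000 + 80 = 3071440
step 5: join E via nl_idx
    card(P join E) = 6400000*80/(25) = 20480000
    cost = 3071440 + 6400000*7 + 20480000 = 68351440

68351440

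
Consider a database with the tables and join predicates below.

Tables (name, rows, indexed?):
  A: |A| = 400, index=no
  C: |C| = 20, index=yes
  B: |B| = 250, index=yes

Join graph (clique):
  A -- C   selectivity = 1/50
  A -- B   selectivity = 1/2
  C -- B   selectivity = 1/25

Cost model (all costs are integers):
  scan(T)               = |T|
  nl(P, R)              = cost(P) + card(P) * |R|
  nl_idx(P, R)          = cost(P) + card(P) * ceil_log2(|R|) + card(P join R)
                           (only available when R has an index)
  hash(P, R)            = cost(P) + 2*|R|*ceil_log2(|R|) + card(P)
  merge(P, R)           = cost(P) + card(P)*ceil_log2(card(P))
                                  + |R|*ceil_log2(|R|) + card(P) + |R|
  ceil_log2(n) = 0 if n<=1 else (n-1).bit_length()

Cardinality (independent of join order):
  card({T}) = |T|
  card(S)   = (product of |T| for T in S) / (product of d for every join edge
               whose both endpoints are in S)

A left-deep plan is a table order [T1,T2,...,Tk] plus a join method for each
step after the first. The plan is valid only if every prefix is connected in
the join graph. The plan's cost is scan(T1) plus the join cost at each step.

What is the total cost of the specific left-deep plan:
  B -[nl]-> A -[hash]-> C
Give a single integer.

150450

step 1: scan B: cost=250, card=250
step 2: join A via nl
    card(P join A) = 250*400/(2) = 50000
    cost = 250 + 250*400 = 100250
step 3: join C via hash
    card(P join C) = 50000*20/(50*25) = 800
    cost = 100250 + 2*20*5 + 50000 = 150450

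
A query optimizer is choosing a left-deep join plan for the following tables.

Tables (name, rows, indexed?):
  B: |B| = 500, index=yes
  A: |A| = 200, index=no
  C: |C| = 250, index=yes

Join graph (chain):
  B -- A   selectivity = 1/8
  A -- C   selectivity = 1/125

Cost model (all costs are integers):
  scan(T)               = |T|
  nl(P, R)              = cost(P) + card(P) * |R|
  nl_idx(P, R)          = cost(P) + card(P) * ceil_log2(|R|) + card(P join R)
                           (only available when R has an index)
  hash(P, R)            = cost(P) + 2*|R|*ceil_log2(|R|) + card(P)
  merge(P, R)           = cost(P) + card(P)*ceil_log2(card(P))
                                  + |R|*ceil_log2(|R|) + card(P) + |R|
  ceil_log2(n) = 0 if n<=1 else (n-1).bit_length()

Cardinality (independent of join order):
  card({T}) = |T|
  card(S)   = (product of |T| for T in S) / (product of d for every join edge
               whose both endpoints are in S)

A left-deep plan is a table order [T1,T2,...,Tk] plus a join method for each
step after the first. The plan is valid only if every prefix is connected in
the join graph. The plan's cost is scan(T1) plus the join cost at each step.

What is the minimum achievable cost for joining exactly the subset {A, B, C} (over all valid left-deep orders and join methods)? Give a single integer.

11200

Selinger DP over subsets of {A,B,C}:
  {B}: scan cost=500, card=500
  {A}: scan cost=200, card=200
  {C}: scan cost=250, card=250
  {AB}: card=12500; try (A,hash)→4200, (B,merge)→7000, (A,merge)→7300, (B,hash)→9400, (B,nl_idx)→14500, (B,nl)→100200 …(+1); best=4200 via (A,hash)
  {AC}: card=400; try (C,nl_idx)→2200, (A,hash)→3700, (C,merge)→4250, (A,merge)→4300, (C,hash)→4400, (C,nl)→50200 …(+1); best=2200 via (C,nl_idx)
  {ABC}: card=25000; try (B,merge)→11200, (B,hash)→11600, (C,hash)→20700, (B,nl_idx)→30800, (C,nl_idx)→129200, (C,merge)→193950 …(+2); best=11200 via (B,merge)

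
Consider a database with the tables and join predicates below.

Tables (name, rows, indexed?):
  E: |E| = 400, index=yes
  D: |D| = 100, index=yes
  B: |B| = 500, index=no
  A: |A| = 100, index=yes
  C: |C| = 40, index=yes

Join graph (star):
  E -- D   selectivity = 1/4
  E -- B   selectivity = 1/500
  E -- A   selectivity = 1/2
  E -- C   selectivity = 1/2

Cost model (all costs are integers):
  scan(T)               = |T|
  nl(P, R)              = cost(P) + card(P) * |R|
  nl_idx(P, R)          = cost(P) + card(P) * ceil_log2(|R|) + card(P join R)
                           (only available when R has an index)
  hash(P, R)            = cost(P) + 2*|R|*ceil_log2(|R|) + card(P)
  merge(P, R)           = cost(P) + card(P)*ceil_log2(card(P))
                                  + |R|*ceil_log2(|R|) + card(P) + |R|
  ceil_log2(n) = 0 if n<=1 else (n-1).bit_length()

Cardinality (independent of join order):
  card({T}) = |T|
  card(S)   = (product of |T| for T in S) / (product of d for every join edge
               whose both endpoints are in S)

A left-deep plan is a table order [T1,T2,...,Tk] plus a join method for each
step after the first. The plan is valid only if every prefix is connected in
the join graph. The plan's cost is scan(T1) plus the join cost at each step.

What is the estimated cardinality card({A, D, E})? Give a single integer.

500000

Tables in S: A(100), D(100), E(400)
Edges inside S: E-D(d=4), E-A(d=2)
numerator = 100 * 100 * 400 = 4000000
denominator = 4 * 2 = 8
card(S) = 4000000 / 8 = 500000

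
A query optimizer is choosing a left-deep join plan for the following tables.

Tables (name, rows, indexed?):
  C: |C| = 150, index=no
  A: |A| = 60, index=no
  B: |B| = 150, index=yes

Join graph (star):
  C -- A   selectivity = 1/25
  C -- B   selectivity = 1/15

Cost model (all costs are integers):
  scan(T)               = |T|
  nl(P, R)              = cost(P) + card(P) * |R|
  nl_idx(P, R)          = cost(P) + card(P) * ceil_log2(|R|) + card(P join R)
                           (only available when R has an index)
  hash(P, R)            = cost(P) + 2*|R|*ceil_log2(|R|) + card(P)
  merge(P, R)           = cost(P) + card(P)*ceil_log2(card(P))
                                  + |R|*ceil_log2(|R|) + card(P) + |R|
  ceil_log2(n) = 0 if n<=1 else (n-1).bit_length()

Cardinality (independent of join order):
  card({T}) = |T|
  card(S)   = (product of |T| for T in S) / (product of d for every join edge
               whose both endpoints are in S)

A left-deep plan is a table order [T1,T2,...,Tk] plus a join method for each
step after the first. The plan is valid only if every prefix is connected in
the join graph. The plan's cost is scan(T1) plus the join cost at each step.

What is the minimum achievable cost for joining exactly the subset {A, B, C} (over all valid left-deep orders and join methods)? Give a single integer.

Selinger DP over subsets of {A,B,C}:
  {C}: scan cost=150, card=150
  {A}: scan cost=60, card=60
  {B}: scan cost=150, card=150
  {AC}: card=360; try (A,hash)→1020, (C,merge)→1830, (A,merge)→1920, (C,hash)→2520, (C,nl)→9060, (A,nl)→9150; best=1020 via (A,hash)
  {BC}: card=1500; try (C,hash)→2700, (B,hash)→2700, (C,merge)→2850, (B,merge)→2850, (B,nl_idx)→2850, (C,nl)→22650 …(+1); best=2700 via (C,hash)
  {ABC}: card=3600; try (B,hash)→3780, (A,hash)→4920, (B,merge)→5970, (B,nl_idx)→7500, (A,merge)→21120, (B,nl)→55020 …(+1); best=3780 via (B,hash)

3780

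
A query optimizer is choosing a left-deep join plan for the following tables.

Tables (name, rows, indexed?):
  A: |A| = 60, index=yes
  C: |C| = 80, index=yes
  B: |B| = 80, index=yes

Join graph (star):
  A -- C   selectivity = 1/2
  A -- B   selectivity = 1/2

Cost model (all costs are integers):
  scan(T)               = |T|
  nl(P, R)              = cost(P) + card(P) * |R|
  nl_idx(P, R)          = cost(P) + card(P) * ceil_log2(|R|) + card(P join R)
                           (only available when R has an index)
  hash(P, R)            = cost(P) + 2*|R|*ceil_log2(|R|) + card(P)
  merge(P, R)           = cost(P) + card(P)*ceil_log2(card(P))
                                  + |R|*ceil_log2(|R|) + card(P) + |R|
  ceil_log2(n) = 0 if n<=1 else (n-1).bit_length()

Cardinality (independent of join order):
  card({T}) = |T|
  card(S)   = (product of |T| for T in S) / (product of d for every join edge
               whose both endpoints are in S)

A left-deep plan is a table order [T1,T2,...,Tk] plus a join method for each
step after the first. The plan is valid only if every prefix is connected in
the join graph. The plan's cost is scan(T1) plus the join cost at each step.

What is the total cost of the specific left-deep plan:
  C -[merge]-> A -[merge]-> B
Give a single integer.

step 1: scan C: cost=80, card=80
step 2: join A via merge
    card(P join A) = 80*60/(2) = 2400
    cost = 80 + 80*7 + 60*6 + 80 + 60 = 1140
step 3: join B via merge
    card(P join B) = 2400*80/(2) = 96000
    cost = 1140 + 2400*12 + 80*7 + 2400 + 80 = 32980

32980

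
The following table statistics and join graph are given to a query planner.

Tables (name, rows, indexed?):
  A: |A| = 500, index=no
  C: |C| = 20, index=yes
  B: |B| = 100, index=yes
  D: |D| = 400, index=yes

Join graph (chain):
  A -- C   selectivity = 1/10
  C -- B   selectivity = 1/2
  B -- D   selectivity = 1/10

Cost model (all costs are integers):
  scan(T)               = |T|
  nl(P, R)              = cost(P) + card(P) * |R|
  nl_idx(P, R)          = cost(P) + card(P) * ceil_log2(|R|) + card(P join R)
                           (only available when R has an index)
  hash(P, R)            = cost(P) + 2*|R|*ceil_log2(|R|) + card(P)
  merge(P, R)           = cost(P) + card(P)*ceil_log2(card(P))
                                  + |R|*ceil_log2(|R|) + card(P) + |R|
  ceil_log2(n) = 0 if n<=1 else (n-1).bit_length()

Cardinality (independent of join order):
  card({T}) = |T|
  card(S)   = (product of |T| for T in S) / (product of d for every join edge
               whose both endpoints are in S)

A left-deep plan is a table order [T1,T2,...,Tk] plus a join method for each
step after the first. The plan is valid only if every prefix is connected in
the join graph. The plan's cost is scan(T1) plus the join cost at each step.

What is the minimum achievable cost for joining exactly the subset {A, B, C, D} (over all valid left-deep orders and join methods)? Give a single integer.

55400

Selinger DP over subsets of {A,B,C,D}:
  {A}: scan cost=500, card=500
  {C}: scan cost=20, card=20
  {B}: scan cost=100, card=100
  {D}: scan cost=400, card=400
  {AC}: card=1000; try (C,hash)→1200, (C,nl_idx)→4000, (A,merge)→5140, (C,merge)→5620, (A,hash)→9040, (A,nl)→10020 …(+1); best=1200 via (C,hash)
  {BC}: card=1000; try (C,hash)→400, (B,merge)→940, (C,merge)→1020, (B,nl_idx)→1160, (B,hash)→1440, (C,nl_idx)→1600 …(+2); best=400 via (C,hash)
  {BD}: card=4000; try (B,hash)→2200, (D,merge)→4900, (D,nl_idx)→5000, (B,merge)→5200, (B,nl_idx)→7200, (D,hash)→7400 …(+2); best=2200 via (B,hash)
  {ABC}: card=50000; try (B,hash)→3600, (A,hash)→10400, (B,merge)→13000, (A,merge)→16400, (B,nl_idx)→58200, (B,nl)→101200 …(+1); best=3600 via (B,hash)
  {BCD}: card=40000; try (C,hash)→6400, (D,hash)→8600, (D,merge)→15400, (D,nl_idx)→49400, (C,merge)→54320, (C,nl_idx)→62200 …(+2); best=6400 via (C,hash)
  {ABCD}: card=2000000; try (A,hash)→55400, (D,hash)→60800, (A,merge)→691400, (D,merge)→857600, (D,nl_idx)→2453600, (D,nl)→20003600 …(+1); best=55400 via (A,hash)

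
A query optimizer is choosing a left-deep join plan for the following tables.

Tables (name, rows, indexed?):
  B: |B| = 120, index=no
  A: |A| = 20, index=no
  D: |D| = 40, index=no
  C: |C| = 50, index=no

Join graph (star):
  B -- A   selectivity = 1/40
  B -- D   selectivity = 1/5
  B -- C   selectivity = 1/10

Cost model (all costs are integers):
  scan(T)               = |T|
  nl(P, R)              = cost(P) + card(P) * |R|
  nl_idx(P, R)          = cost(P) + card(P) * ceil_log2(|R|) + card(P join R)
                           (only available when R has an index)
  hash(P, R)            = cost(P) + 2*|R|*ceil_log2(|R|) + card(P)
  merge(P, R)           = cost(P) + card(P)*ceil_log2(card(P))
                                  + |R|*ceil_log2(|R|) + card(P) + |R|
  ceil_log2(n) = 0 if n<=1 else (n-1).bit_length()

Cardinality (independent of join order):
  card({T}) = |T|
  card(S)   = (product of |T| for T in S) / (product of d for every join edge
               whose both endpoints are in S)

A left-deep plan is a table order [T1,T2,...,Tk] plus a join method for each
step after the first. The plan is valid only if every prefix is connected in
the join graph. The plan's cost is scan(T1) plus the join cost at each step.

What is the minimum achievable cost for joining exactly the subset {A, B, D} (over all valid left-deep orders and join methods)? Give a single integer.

Selinger DP over subsets of {A,B,D}:
  {B}: scan cost=120, card=120
  {A}: scan cost=20, card=20
  {D}: scan cost=40, card=40
  {AB}: card=60; try (A,hash)→440, (B,merge)→1100, (A,merge)→1200, (B,hash)→1720, (B,nl)→2420, (A,nl)→2520; best=440 via (A,hash)
  {BD}: card=960; try (D,hash)→720, (B,merge)→1280, (D,merge)→1360, (B,hash)→1760, (B,nl)→4840, (D,nl)→4920; best=720 via (D,hash)
  {ABD}: card=480; try (D,hash)→980, (D,merge)→1140, (A,hash)→1880, (D,nl)→2840, (A,merge)→11400, (A,nl)→19920; best=980 via (D,hash)

980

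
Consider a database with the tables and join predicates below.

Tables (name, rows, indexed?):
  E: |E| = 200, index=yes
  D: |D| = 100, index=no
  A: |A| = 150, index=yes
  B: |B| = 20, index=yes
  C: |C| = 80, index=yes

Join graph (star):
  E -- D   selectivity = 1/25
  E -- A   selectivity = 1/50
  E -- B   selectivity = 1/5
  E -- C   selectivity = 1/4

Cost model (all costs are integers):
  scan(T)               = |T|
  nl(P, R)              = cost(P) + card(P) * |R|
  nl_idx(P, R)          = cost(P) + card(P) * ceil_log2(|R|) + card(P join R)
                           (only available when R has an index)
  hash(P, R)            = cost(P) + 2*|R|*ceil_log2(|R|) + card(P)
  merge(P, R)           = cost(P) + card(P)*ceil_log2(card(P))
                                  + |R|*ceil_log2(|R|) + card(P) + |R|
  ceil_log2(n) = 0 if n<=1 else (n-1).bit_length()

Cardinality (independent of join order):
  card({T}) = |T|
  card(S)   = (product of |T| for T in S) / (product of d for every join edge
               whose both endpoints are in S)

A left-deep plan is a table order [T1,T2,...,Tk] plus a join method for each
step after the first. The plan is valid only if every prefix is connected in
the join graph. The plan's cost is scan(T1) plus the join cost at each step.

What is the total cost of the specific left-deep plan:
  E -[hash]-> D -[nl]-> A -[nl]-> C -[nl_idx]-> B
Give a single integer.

745800

step 1: scan E: cost=200, card=200
step 2: join D via hash
    card(P join D) = 200*100/(25) = 800
    cost = 200 + 2*100*7 + 200 = 1800
step 3: join A via nl
    card(P join A) = 800*150/(50) = 2400
    cost = 1800 + 800*150 = 121800
step 4: join C via nl
    card(P join C) = 2400*80/(4) = 48000
    cost = 121800 + 2400*80 = 313800
step 5: join B via nl_idx
    card(P join B) = 48000*20/(5) = 192000
    cost = 313800 + 48000*5 + 192000 = 745800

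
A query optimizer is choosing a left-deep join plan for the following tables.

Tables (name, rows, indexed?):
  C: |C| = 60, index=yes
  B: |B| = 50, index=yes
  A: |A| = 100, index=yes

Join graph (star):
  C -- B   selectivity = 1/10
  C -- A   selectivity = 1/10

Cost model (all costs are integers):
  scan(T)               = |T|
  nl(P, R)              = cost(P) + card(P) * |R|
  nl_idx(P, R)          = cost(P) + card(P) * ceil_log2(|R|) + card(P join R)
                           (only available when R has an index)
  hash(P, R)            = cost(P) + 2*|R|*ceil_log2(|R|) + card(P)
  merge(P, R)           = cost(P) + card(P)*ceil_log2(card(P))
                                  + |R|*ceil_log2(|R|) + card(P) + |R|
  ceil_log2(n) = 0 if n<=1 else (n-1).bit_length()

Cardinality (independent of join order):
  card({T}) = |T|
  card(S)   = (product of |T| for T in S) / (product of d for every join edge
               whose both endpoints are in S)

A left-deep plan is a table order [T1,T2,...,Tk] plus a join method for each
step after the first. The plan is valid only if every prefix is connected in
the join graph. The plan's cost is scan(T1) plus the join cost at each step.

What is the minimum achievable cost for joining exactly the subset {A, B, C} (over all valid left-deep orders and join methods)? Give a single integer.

2120

Selinger DP over subsets of {A,B,C}:
  {C}: scan cost=60, card=60
  {B}: scan cost=50, card=50
  {A}: scan cost=100, card=100
  {BC}: card=300; try (C,nl_idx)→650, (B,hash)→720, (B,nl_idx)→720, (C,hash)→820, (C,merge)→820, (B,merge)→830 …(+2); best=650 via (C,nl_idx)
  {AC}: card=600; try (C,hash)→920, (A,nl_idx)→1080, (A,merge)→1280, (C,nl_idx)→1300, (C,merge)→1320, (A,hash)→1520 …(+2); best=920 via (C,hash)
  {ABC}: card=3000; try (B,hash)→2120, (A,hash)→2350, (A,merge)→4450, (A,nl_idx)→5750, (B,nl_idx)→7520, (B,merge)→7870 …(+2); best=2120 via (B,hash)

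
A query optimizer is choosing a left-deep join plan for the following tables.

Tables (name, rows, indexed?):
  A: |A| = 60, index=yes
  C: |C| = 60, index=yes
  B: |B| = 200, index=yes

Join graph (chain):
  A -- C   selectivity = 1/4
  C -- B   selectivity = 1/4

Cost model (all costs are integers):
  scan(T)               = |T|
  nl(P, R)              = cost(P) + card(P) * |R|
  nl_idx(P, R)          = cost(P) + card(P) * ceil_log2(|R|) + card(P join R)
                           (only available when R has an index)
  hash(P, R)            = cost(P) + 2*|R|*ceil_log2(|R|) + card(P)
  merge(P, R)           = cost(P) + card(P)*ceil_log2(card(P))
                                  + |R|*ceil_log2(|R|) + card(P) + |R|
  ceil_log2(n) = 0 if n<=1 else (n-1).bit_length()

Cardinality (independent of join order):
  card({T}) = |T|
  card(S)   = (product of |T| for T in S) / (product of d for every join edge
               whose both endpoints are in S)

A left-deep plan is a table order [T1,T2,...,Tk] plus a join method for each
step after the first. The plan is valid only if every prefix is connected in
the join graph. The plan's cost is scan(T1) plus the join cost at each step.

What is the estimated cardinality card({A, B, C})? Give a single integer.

45000

Tables in S: A(60), B(200), C(60)
Edges inside S: A-C(d=4), C-B(d=4)
numerator = 60 * 200 * 60 = 720000
denominator = 4 * 4 = 16
card(S) = 720000 / 16 = 45000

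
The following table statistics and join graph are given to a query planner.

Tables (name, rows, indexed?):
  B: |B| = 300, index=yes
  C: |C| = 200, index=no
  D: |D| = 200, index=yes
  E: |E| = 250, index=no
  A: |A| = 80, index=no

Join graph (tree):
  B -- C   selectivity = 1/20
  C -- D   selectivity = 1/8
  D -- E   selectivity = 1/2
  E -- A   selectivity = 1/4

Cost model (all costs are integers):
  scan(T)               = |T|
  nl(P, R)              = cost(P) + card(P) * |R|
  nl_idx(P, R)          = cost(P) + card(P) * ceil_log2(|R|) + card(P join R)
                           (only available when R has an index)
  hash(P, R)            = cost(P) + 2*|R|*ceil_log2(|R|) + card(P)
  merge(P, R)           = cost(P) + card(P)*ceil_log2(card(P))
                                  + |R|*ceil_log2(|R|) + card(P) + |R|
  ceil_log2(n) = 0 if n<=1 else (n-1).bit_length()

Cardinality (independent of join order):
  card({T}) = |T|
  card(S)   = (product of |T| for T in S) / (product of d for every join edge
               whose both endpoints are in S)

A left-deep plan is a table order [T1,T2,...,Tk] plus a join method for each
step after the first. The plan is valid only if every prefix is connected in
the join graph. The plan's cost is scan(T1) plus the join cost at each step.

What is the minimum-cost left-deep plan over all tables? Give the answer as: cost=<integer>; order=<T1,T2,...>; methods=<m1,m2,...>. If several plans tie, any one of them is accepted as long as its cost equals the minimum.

cost=9465120; order=B,C,D,E,A; methods=hash,hash,hash,hash

Selinger DP (subsets sized 1..n):
  {B}: scan cost=300, card=300
  {C}: scan cost=200, card=200
  {D}: scan cost=200, card=200
  {E}: scan cost=250, card=250
  {A}: scan cost=80, card=80
  {BC}: card=3000; try (C,hash)→3800, (B,merge)→5000, (B,nl_idx)→5000, (C,merge)→5100, (B,hash)→5800, (B,nl)→60200 …(+1); best=3800 via (C,hash)
  {CD}: card=5000; try (D,hash)→3600, (C,hash)→3600, (D,merge)→3800, (C,merge)→3800, (D,nl_idx)→6800, (D,nl)→40200 …(+1); best=3600 via (D,hash)
  {DE}: card=25000; try (D,hash)→3700, (E,merge)→4250, (D,merge)→4300, (E,hash)→4400, (D,nl_idx)→27250, (E,nl)→50200 …(+1); best=3700 via (D,hash)
  {AE}: card=5000; try (A,hash)→1620, (E,merge)→2970, (A,merge)→3140, (E,hash)→4160, (E,nl)→20080, (A,nl)→20250; best=1620 via (A,hash)
  {BCD}: card=75000; try (D,hash)→10000, (B,hash)→14000, (D,merge)→44600, (B,merge)→76600, (D,nl_idx)→102800, (B,nl_idx)→123600 …(+2); best=10000 via (D,hash)
  {CDE}: card=625000; try (E,hash)→12600, (C,hash)→31900, (E,merge)→75850, (C,merge)→405500, (E,nl)→1253600, (C,nl)→5003700; best=12600 via (E,hash)
  {ADE}: card=500000; try (D,hash)→9820, (A,hash)→29820, (D,merge)→73420, (A,merge)→404340, (D,nl_idx)→541620, (D,nl)→1001620 …(+1); best=9820 via (D,hash)
  {BCDE}: card=9375000; try (E,hash)→89000, (B,hash)→643000, (E,merge)→1362250, (B,merge)→13140600, (B,nl_idx)→15012600, (E,nl)→18760000 …(+1); best=89000 via (E,hash)
  {ACDE}: card=12500000; try (C,hash)→513020, (A,hash)→638720, (C,merge)→10011620, (A,merge)→13138240, (A,nl)→50012600, (C,nl)→100009820; best=513020 via (C,hash)
  {ABCDE}: card=187500000; try (A,hash)→9465120, (B,hash)→13018420, (A,merge)→234464640, (B,nl_idx)→300513020, (B,merge)→313016020, (A,nl)→750089000 …(+1); best=9465120 via (A,hash)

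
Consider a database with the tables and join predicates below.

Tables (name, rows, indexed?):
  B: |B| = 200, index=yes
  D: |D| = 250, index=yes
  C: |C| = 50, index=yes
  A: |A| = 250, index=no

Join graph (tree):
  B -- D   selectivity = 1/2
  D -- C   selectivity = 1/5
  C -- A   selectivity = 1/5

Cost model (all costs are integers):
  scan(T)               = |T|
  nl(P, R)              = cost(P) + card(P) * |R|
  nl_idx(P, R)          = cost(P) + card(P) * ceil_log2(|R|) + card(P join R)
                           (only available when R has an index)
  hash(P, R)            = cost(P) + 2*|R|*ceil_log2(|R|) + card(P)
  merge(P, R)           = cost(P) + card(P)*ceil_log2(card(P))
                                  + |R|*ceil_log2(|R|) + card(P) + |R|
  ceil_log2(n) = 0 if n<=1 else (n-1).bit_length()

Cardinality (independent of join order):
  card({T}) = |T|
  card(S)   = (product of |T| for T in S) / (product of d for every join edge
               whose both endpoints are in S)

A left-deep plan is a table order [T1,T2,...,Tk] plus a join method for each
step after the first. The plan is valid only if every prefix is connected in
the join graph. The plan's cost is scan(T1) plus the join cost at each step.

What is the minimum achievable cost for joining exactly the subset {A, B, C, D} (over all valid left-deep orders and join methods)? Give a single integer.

135800

Selinger DP over subsets of {A,B,C,D}:
  {B}: scan cost=200, card=200
  {D}: scan cost=250, card=250
  {C}: scan cost=50, card=50
  {A}: scan cost=250, card=250
  {BD}: card=25000; try (B,hash)→3700, (D,merge)→4250, (B,merge)→4300, (D,hash)→4400, (D,nl_idx)→26800, (B,nl_idx)→27250 …(+2); best=3700 via (B,hash)
  {CD}: card=2500; try (C,hash)→1100, (D,merge)→2650, (C,merge)→2850, (D,nl_idx)→2950, (D,hash)→4100, (C,nl_idx)→4250 …(+2); best=1100 via (C,hash)
  {AC}: card=2500; try (C,hash)→1100, (A,merge)→2650, (C,merge)→2850, (A,hash)→4100, (C,nl_idx)→4250, (A,nl)→12550 …(+1); best=1100 via (C,hash)
  {BCD}: card=250000; try (B,hash)→6800, (C,hash)→29300, (B,merge)→35400, (B,nl_idx)→271100, (C,nl_idx)→403700, (C,merge)→404050 …(+2); best=6800 via (B,hash)
  {ACD}: card=125000; try (D,hash)→7600, (A,hash)→7600, (D,merge)→35850, (A,merge)→35850, (D,nl_idx)→146100, (D,nl)→626100 …(+1); best=7600 via (D,hash)
  {ABCD}: card=12500000; try (B,hash)→135800, (A,hash)→260800, (B,merge)→2259400, (A,merge)→4759050, (B,nl_idx)→13507600, (B,nl)→25007600 …(+1); best=135800 via (B,hash)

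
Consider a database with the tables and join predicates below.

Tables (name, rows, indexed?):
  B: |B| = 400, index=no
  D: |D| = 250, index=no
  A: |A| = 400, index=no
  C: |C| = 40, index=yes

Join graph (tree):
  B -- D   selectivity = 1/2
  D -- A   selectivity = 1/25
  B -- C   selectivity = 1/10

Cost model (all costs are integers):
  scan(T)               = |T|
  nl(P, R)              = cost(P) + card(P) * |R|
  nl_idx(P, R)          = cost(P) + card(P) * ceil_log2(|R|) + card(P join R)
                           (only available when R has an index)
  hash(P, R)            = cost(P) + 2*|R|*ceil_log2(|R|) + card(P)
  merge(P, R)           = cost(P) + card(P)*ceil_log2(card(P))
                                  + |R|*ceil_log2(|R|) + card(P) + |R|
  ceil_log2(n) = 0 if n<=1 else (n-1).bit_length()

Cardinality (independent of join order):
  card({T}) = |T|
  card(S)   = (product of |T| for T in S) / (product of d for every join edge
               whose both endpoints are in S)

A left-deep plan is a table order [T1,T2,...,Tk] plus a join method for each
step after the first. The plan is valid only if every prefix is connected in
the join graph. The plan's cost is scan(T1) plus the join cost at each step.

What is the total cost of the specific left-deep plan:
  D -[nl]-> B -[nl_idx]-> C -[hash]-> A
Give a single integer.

step 1: scan D: cost=250, card=250
step 2: join B via nl
    card(P join B) = 250*400/(2) = 50000
    cost = 250 + 250*400 = 100250
step 3: join C via nl_idx
    card(P join C) = 50000*40/(10) = 200000
    cost = 100250 + 50000*6 + 200000 = 600250
step 4: join A via hash
    card(P join A) = 200000*400/(25) = 3200000
    cost = 600250 + 2*400*9 + 200000 = 807450

807450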